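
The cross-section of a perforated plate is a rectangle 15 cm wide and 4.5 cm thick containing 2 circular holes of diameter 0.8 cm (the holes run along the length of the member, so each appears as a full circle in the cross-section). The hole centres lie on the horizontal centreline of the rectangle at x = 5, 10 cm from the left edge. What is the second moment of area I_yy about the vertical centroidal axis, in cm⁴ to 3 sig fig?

Decompose the section into non-overlapping parts with the origin at the bottom-left of its bounding rectangle.
Plate: 15 × 4.5, A = 67.5 cm², x = 7.5 cm, Ī = 1265.6 cm⁴.
Hole 1 (subtracted): ⌀0.8, A = 0.50265 cm², x = 5 cm, Ī = 0.020106 cm⁴.
Hole 2 (subtracted): ⌀0.8, A = 0.50265 cm², x = 10 cm, Ī = 0.020106 cm⁴.
By symmetry the centroid is at mid-width, x̄ = 7.5 cm.
Transfer each piece to the vertical centroidal axis using Ī + A·d² with d = x − 7.5:
  plate: d = 0 cm → contributes +1265.6 cm⁴
  hole 1: d = -2.5 cm → contributes −3.1617 cm⁴
  hole 2: d = 2.5 cm → contributes −3.1617 cm⁴
Total I = 1259.3 cm⁴.

I_yy ≈ 1260 cm⁴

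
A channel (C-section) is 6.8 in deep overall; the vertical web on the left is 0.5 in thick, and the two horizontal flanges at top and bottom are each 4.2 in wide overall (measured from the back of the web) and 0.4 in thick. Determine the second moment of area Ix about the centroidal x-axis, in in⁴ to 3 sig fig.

Split into non-overlapping primitives; take the origin at the lower-left of the bounding box.
Web: 0.5 × 6.8, A = 3.4 in², y = 3.4 in, Ī = 13.101 in⁴.
Top flange (beyond web): 3.7 × 0.4, A = 1.48 in², y = 6.6 in, Ī = 0.019733 in⁴.
Bottom flange (beyond web): 3.7 × 0.4, A = 1.48 in², y = 0.2 in, Ī = 0.019733 in⁴.
By symmetry the centroid is at mid-height, ȳ = 3.4 in.
Transfer each piece to the centroidal x-axis using Ī + A·d² with d = y − 3.4:
  web: d = 0 in → contributes +13.101 in⁴
  top flange (beyond web): d = 3.2 in → contributes +15.175 in⁴
  bottom flange (beyond web): d = -3.2 in → contributes +15.175 in⁴
Total I = 43.451 in⁴.

Ix ≈ 43.5 in⁴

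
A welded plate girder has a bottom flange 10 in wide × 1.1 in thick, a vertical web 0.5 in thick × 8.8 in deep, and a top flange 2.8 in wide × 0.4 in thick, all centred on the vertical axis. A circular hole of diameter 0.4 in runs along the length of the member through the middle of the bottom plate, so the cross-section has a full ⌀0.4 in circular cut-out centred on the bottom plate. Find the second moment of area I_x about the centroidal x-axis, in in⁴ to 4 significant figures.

I_x ≈ 175.1 in⁴

Decompose the section into non-overlapping parts with the origin at the bottom-left of its bounding rectangle.
Bottom plate: 10 × 1.1, A = 11 in², y = 0.55 in, Ī = 1.10917 in⁴.
Web plate: 0.5 × 8.8, A = 4.4 in², y = 5.5 in, Ī = 28.3947 in⁴.
Top plate: 2.8 × 0.4, A = 1.12 in², y = 10.1 in, Ī = 0.0149333 in⁴.
Hole (subtracted): ⌀0.4, A = 0.125664 in², y = 0.55 in, Ī = 0.00125664 in⁴.
Centroid: ȳ = ΣA·y / ΣA = 2.53093 in.
Transfer each piece to the centroidal x-axis using Ī + A·d² with d = y − 2.53093:
  bottom plate: d = -1.98093 in → contributes +44.274 in⁴
  web plate: d = 2.96907 in → contributes +67.1824 in⁴
  top plate: d = 7.56907 in → contributes +64.1807 in⁴
  hole: d = -1.98093 in → contributes −0.494371 in⁴
Total I = 175.143 in⁴.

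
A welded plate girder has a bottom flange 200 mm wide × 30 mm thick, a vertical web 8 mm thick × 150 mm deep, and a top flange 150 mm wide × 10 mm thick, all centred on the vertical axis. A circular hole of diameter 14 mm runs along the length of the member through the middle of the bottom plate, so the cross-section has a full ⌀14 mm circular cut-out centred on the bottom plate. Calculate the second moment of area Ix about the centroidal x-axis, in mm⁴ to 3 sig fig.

Ix ≈ 4.04 × 10⁷ mm⁴

Treat the section as a set of non-overlapping primitives; coordinates are from the bounding-box lower-left.
Bottom plate: 200 × 30, A = 6 000 mm², y = 15 mm, Ī = 450 000 mm⁴.
Web plate: 8 × 150, A = 1 200 mm², y = 105 mm, Ī = 2 250 000 mm⁴.
Top plate: 150 × 10, A = 1 500 mm², y = 185 mm, Ī = 12 500 mm⁴.
Hole (subtracted): ⌀14, A = 153.94 mm², y = 15 mm, Ī = 1885.7 mm⁴.
Centroid: ȳ = ΣA·y / ΣA = 57.476 mm.
Transfer each piece to the centroidal x-axis using Ī + A·d² with d = y − 57.476:
  bottom plate: d = -42.476 mm → contributes +11 275 113 mm⁴
  web plate: d = 47.524 mm → contributes +4 960 270 mm⁴
  top plate: d = 127.52 mm → contributes +24 406 169 mm⁴
  hole: d = -42.476 mm → contributes −279 619 mm⁴
Total I = 40 361 934 mm⁴.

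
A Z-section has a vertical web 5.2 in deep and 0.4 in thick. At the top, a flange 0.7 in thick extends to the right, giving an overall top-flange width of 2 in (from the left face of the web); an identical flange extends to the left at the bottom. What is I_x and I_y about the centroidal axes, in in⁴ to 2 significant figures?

I_x ≈ 16 in⁴, I_y ≈ 2.7 in⁴

Treat the section as a set of non-overlapping primitives; coordinates are from the bounding-box lower-left.
Web: 0.4 × 5.2, A = 2.08 in², y = 2.6 in, Ī = 4.687 in⁴.
Top flange (beyond web): 1.6 × 0.7, A = 1.12 in², y = 4.85 in, Ī = 0.04573 in⁴.
Bottom flange (beyond web): 1.6 × 0.7, A = 1.12 in², y = 0.35 in, Ī = 0.04573 in⁴.
Centroid: ȳ = ΣA·y / ΣA = 2.6 in.
Transfer each piece to the centroidal x-axis using Ī + A·d² with d = y − 2.6:
  web: d = 0 in → contributes +4.687 in⁴
  top flange (beyond web): d = 2.25 in → contributes +5.716 in⁴
  bottom flange (beyond web): d = -2.25 in → contributes +5.716 in⁴
Total I = 16.12 in⁴.
For the y-axis: x̄ = 1.8 in.
Repeating about the centroidal y-axis gives I_y = 2.746 in⁴.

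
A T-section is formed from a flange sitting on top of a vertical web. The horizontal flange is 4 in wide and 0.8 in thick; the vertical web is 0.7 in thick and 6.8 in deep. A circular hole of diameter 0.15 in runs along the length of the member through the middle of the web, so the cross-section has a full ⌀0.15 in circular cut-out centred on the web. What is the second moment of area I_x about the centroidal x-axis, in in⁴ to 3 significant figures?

I_x ≈ 46.1 in⁴

Decompose the section into non-overlapping parts with the origin at the bottom-left of its bounding rectangle.
Flange: 4 × 0.8, A = 3.2 in², y = 7.2 in, Ī = 0.17067 in⁴.
Web: 0.7 × 6.8, A = 4.76 in², y = 3.4 in, Ī = 18.342 in⁴.
Hole (subtracted): ⌀0.15, A = 0.017671 in², y = 3.4 in, Ī = 0.00002485 in⁴.
Centroid: ȳ = ΣA·y / ΣA = 4.931 in.
Transfer each piece to the centroidal x-axis using Ī + A·d² with d = y − 4.931:
  flange: d = 2.269 in → contributes +16.645 in⁴
  web: d = -1.531 in → contributes +29.5 in⁴
  hole: d = -1.531 in → contributes −0.041448 in⁴
Total I = 46.103 in⁴.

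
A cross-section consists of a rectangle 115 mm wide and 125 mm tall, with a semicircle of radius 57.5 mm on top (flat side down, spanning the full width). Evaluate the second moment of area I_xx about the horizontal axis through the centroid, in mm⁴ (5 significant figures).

I_xx ≈ 4.8730 × 10⁷ mm⁴

Split into non-overlapping primitives; take the origin at the lower-left of the bounding box.
Rectangular body: 115 × 125, A = 14 375 mm², y = 62.5 mm, Ī = 18 717 448 mm⁴.
Semicircular cap: semicircle r = 57.5, A = 5193.445 mm², y = 149.4038 mm, Ī = 1 199 785 mm⁴.
Centroid: ȳ = ΣA·y / ΣA = 85.56417 mm.
Transfer each piece to the horizontal axis through the centroid using Ī + A·d² with d = y − 85.56417:
  rectangular body: d = -23.06417 mm → contributes +26 364 313 mm⁴
  semicircular cap: d = 63.83959 mm → contributes +22 365 636 mm⁴
Total I = 48 729 950 mm⁴.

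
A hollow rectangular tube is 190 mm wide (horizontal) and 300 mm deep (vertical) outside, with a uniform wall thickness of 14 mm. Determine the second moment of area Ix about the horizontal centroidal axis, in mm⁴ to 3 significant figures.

Ix ≈ 1.56 × 10⁸ mm⁴

Break the section into simple shapes (no overlaps), measuring from the bottom-left corner of the bounding box.
Outer rectangle: 190 × 300, A = 57 000 mm², y = 150 mm, Ī = 427 500 000 mm⁴.
Inner void (subtracted): 162 × 272, A = 44 064 mm², y = 150 mm, Ī = 271 669 248 mm⁴.
By symmetry the centroid is at mid-height, ȳ = 150 mm.
All pieces are centred on the horizontal centroidal axis, so I = ΣĪ (holes subtracted) = 155 830 752 mm⁴.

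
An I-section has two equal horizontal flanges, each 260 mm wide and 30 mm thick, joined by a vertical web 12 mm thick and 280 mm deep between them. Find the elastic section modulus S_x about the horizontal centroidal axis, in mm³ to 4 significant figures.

S_x ≈ 2.341 × 10⁶ mm³

Treat the section as a set of non-overlapping primitives; coordinates are from the bounding-box lower-left.
Bottom flange: 260 × 30, A = 7 800 mm², y = 15 mm, Ī = 585 000 mm⁴.
Web: 12 × 280, A = 3 360 mm², y = 170 mm, Ī = 21 952 000 mm⁴.
Top flange: 260 × 30, A = 7 800 mm², y = 325 mm, Ī = 585 000 mm⁴.
By symmetry the centroid is at mid-height, ȳ = 170 mm.
Transfer each piece to the horizontal centroidal axis using Ī + A·d² with d = y − 170:
  bottom flange: d = -155 mm → contributes +187 980 000 mm⁴
  web: d = 0 mm → contributes +21 952 000 mm⁴
  top flange: d = 155 mm → contributes +187 980 000 mm⁴
Total I = 397 912 000 mm⁴.
Extreme fibre distance c = 170 mm; S = I/c = 2 340 659 mm³.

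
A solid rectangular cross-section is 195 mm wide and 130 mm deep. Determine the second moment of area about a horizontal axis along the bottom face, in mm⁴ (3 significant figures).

The section: 195 × 130, A = 25 350 mm², y = 65 mm, Ī = 35 701 250 mm⁴.
Transfer it to the bottom edge using Ī + A·d² with d = y − 0:
  the section: d = 65 mm → contributes +142 805 000 mm⁴
Total I = 142 805 000 mm⁴.

I_base ≈ 1.43 × 10⁸ mm⁴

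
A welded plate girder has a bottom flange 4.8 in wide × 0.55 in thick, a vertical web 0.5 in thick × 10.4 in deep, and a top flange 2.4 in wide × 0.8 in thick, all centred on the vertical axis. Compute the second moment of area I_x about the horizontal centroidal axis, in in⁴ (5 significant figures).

I_x ≈ 184.98 in⁴

Decompose the section into non-overlapping parts with the origin at the bottom-left of its bounding rectangle.
Bottom plate: 4.8 × 0.55, A = 2.64 in², y = 0.275 in, Ī = 0.06655 in⁴.
Web plate: 0.5 × 10.4, A = 5.2 in², y = 5.75 in, Ī = 46.86933 in⁴.
Top plate: 2.4 × 0.8, A = 1.92 in², y = 11.35 in, Ī = 0.1024 in⁴.
Centroid: ȳ = ΣA·y / ΣA = 5.370697 in.
Transfer each piece to the horizontal centroidal axis using Ī + A·d² with d = y − 5.370697:
  bottom plate: d = -5.095697 in → contributes +68.61712 in⁴
  web plate: d = 0.3793033 in → contributes +47.61746 in⁴
  top plate: d = 5.979303 in → contributes +68.74637 in⁴
Total I = 184.981 in⁴.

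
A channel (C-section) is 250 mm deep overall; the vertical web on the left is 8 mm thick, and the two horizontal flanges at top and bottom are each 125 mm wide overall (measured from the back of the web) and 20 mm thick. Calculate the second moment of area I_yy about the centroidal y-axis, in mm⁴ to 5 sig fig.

I_yy ≈ 1.0823 × 10⁷ mm⁴

Split into non-overlapping primitives; take the origin at the lower-left of the bounding box.
Web: 8 × 250, A = 2 000 mm², x = 4 mm, Ī = 10666.67 mm⁴.
Top flange (beyond web): 117 × 20, A = 2 340 mm², x = 66.5 mm, Ī = 2 669 355 mm⁴.
Bottom flange (beyond web): 117 × 20, A = 2 340 mm², x = 66.5 mm, Ī = 2 669 355 mm⁴.
Centroid: x̄ = ΣA·x / ΣA = 47.78743 mm.
Transfer each piece to the centroidal y-axis using Ī + A·d² with d = x − 47.78743:
  web: d = -43.78743 mm → contributes +3 845 344 mm⁴
  top flange (beyond web): d = 18.71257 mm → contributes +3 488 730 mm⁴
  bottom flange (beyond web): d = 18.71257 mm → contributes +3 488 730 mm⁴
Total I = 10 822 805 mm⁴.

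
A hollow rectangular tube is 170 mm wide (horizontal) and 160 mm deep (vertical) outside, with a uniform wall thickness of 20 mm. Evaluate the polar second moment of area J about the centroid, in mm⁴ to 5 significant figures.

Decompose the section into non-overlapping parts with the origin at the bottom-left of its bounding rectangle.
Outer rectangle: 170 × 160, A = 27 200 mm², y = 80 mm, Ī = 58 026 667 mm⁴.
Inner void (subtracted): 130 × 120, A = 15 600 mm², y = 80 mm, Ī = 18 720 000 mm⁴.
By symmetry the centroid is at mid-height, ȳ = 80 mm.
All pieces are centred on the centroidal x-axis, so I = ΣĪ (holes subtracted) = 39 306 667 mm⁴.
Repeating about the centroidal y-axis gives I_y = 43 536 667 mm⁴.
Polar second moment: J = I_x + I_y = 82 843 333 mm⁴.

J ≈ 8.2843 × 10⁷ mm⁴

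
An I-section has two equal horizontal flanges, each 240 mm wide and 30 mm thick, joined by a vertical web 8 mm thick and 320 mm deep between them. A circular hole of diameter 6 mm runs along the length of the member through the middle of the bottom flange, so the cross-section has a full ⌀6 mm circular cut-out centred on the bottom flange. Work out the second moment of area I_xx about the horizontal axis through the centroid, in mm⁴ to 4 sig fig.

I_xx ≈ 4.631 × 10⁸ mm⁴

Break the section into simple shapes (no overlaps), measuring from the bottom-left corner of the bounding box.
Bottom flange: 240 × 30, A = 7 200 mm², y = 15 mm, Ī = 540 000 mm⁴.
Web: 8 × 320, A = 2 560 mm², y = 190 mm, Ī = 21 845 333 mm⁴.
Top flange: 240 × 30, A = 7 200 mm², y = 365 mm, Ī = 540 000 mm⁴.
Hole (subtracted): ⌀6, A = 28.2743 mm², y = 15 mm, Ī = 63.6173 mm⁴.
Centroid: ȳ = ΣA·y / ΣA = 190.292 mm.
Transfer each piece to the horizontal axis through the centroid using Ī + A·d² with d = y − 190.292:
  bottom flange: d = -175.292 mm → contributes +221 777 042 mm⁴
  web: d = -0.292233 mm → contributes +21 845 552 mm⁴
  top flange: d = 174.708 mm → contributes +220 304 188 mm⁴
  hole: d = -175.292 mm → contributes −868 859 mm⁴
Total I = 463 057 922 mm⁴.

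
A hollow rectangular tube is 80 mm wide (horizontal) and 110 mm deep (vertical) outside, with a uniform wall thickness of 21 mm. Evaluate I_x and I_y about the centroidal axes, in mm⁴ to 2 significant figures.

I_x ≈ 7.9 × 10⁶ mm⁴, I_y ≈ 4.4 × 10⁶ mm⁴

Split into non-overlapping primitives; take the origin at the lower-left of the bounding box.
Outer rectangle: 80 × 110, A = 8 800 mm², y = 55 mm, Ī = 8 873 333 mm⁴.
Inner void (subtracted): 38 × 68, A = 2 584 mm², y = 55 mm, Ī = 995 701 mm⁴.
By symmetry the centroid is at mid-height, ȳ = 55 mm.
All pieces are centred on the centroidal x-axis, so I = ΣĪ (holes subtracted) = 7 877 632 mm⁴.
Repeating about the centroidal y-axis gives I_y = 4 382 392 mm⁴.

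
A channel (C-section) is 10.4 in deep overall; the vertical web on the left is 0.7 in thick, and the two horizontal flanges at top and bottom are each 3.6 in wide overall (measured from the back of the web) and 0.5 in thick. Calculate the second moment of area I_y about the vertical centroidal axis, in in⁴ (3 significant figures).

Decompose the section into non-overlapping parts with the origin at the bottom-left of its bounding rectangle.
Web: 0.7 × 10.4, A = 7.28 in², x = 0.35 in, Ī = 0.29727 in⁴.
Top flange (beyond web): 2.9 × 0.5, A = 1.45 in², x = 2.15 in, Ī = 1.0162 in⁴.
Bottom flange (beyond web): 2.9 × 0.5, A = 1.45 in², x = 2.15 in, Ī = 1.0162 in⁴.
Centroid: x̄ = ΣA·x / ΣA = 0.86277 in.
Transfer each piece to the vertical centroidal axis using Ī + A·d² with d = x − 0.86277:
  web: d = -0.51277 in → contributes +2.2114 in⁴
  top flange (beyond web): d = 1.2872 in → contributes +3.4188 in⁴
  bottom flange (beyond web): d = 1.2872 in → contributes +3.4188 in⁴
Total I = 9.049 in⁴.

I_y ≈ 9.05 in⁴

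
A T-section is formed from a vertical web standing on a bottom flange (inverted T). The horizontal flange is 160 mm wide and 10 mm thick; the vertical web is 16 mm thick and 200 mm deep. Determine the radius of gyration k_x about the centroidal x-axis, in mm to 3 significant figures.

Decompose the section into non-overlapping parts with the origin at the bottom-left of its bounding rectangle.
Flange: 160 × 10, A = 1 600 mm², y = 5 mm, Ī = 13 333 mm⁴.
Web: 16 × 200, A = 3 200 mm², y = 110 mm, Ī = 10 666 667 mm⁴.
Centroid: ȳ = ΣA·y / ΣA = 75 mm.
Transfer each piece to the centroidal x-axis using Ī + A·d² with d = y − 75:
  flange: d = -70 mm → contributes +7 853 333 mm⁴
  web: d = 35 mm → contributes +14 586 667 mm⁴
Total I = 22 440 000 mm⁴.
Radius of gyration: k = √(I/A) = √(22 440 000 / 4 800) = 68.374 mm.

k_x ≈ 68.4 mm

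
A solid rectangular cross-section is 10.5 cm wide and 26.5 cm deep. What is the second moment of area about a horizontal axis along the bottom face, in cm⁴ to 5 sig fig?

The section: 10.5 × 26.5, A = 278.25 cm², y = 13.25 cm, Ī = 16283.42 cm⁴.
Transfer it to a horizontal axis along the bottom face using Ī + A·d² with d = y − 0:
  the section: d = 13.25 cm → contributes +65133.69 cm⁴
Total I = 65133.69 cm⁴.

I_base ≈ 6.5134 × 10⁴ cm⁴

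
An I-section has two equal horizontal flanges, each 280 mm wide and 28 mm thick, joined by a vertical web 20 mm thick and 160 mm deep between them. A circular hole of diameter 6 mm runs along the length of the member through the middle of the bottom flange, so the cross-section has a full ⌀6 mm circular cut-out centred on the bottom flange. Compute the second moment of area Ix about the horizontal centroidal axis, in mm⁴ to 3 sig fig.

Ix ≈ 1.46 × 10⁸ mm⁴

Split into non-overlapping primitives; take the origin at the lower-left of the bounding box.
Bottom flange: 280 × 28, A = 7 840 mm², y = 14 mm, Ī = 512 213 mm⁴.
Web: 20 × 160, A = 3 200 mm², y = 108 mm, Ī = 6 826 667 mm⁴.
Top flange: 280 × 28, A = 7 840 mm², y = 202 mm, Ī = 512 213 mm⁴.
Hole (subtracted): ⌀6, A = 28.274 mm², y = 14 mm, Ī = 63.617 mm⁴.
Centroid: ȳ = ΣA·y / ΣA = 108.14 mm.
Transfer each piece to the horizontal centroidal axis using Ī + A·d² with d = y − 108.14:
  bottom flange: d = -94.141 mm → contributes +69 994 408 mm⁴
  web: d = -0.14098 mm → contributes +6 826 730 mm⁴
  top flange: d = 93.859 mm → contributes +69 578 810 mm⁴
  hole: d = -94.141 mm → contributes −250 646 mm⁴
Total I = 146 149 303 mm⁴.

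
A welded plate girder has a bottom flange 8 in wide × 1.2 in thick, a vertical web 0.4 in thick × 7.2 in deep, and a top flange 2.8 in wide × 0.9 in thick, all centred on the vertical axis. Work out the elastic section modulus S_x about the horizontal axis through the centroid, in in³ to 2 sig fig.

S_x ≈ 25 in³

Treat the section as a set of non-overlapping primitives; coordinates are from the bounding-box lower-left.
Bottom plate: 8 × 1.2, A = 9.6 in², y = 0.6 in, Ī = 1.152 in⁴.
Web plate: 0.4 × 7.2, A = 2.88 in², y = 4.8 in, Ī = 12.44 in⁴.
Top plate: 2.8 × 0.9, A = 2.52 in², y = 8.85 in, Ī = 0.1701 in⁴.
Centroid: ȳ = ΣA·y / ΣA = 2.792 in.
Transfer each piece to the horizontal axis through the centroid using Ī + A·d² with d = y − 2.792:
  bottom plate: d = -2.192 in → contributes +47.3 in⁴
  web plate: d = 2.008 in → contributes +24.05 in⁴
  top plate: d = 6.058 in → contributes +92.64 in⁴
Total I = 164 in⁴.
Extreme fibre distance c = 6.508 in; S = I/c = 25.2 in³.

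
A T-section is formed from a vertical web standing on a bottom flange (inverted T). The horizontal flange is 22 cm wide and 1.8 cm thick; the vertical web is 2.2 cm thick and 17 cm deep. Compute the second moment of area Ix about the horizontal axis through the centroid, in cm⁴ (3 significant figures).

Decompose the section into non-overlapping parts with the origin at the bottom-left of its bounding rectangle.
Flange: 22 × 1.8, A = 39.6 cm², y = 0.9 cm, Ī = 10.692 cm⁴.
Web: 2.2 × 17, A = 37.4 cm², y = 10.3 cm, Ī = 900.72 cm⁴.
Centroid: ȳ = ΣA·y / ΣA = 5.4657 cm.
Transfer each piece to the horizontal axis through the centroid using Ī + A·d² with d = y − 5.4657:
  flange: d = -4.5657 cm → contributes +836.18 cm⁴
  web: d = 4.8343 cm → contributes +1774.8 cm⁴
Total I = 2 611 cm⁴.

Ix ≈ 2610 cm⁴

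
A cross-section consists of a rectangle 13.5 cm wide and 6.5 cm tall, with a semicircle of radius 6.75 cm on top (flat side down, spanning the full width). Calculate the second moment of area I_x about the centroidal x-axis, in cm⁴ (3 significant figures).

Break the section into simple shapes (no overlaps), measuring from the bottom-left corner of the bounding box.
Rectangular body: 13.5 × 6.5, A = 87.75 cm², y = 3.25 cm, Ī = 308.95 cm⁴.
Semicircular cap: semicircle r = 6.75, A = 71.569 cm², y = 9.3648 cm, Ī = 227.85 cm⁴.
Centroid: ȳ = ΣA·y / ΣA = 5.9969 cm.
Transfer each piece to the centroidal x-axis using Ī + A·d² with d = y − 5.9969:
  rectangular body: d = -2.7469 cm → contributes +971.06 cm⁴
  semicircular cap: d = 3.3679 cm → contributes +1039.6 cm⁴
Total I = 2010.7 cm⁴.

I_x ≈ 2010 cm⁴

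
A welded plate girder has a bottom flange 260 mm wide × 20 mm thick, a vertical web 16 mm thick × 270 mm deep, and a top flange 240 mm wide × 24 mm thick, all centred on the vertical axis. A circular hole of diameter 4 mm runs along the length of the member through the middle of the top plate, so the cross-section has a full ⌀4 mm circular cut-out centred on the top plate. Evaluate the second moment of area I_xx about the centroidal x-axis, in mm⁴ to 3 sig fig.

Break the section into simple shapes (no overlaps), measuring from the bottom-left corner of the bounding box.
Bottom plate: 260 × 20, A = 5 200 mm², y = 10 mm, Ī = 173 333 mm⁴.
Web plate: 16 × 270, A = 4 320 mm², y = 155 mm, Ī = 26 244 000 mm⁴.
Top plate: 240 × 24, A = 5 760 mm², y = 302 mm, Ī = 276 480 mm⁴.
Hole (subtracted): ⌀4, A = 12.566 mm², y = 302 mm, Ī = 12.566 mm⁴.
Centroid: ȳ = ΣA·y / ΣA = 160.95 mm.
Transfer each piece to the centroidal x-axis using Ī + A·d² with d = y − 160.95:
  bottom plate: d = -150.95 mm → contributes +118 663 267 mm⁴
  web plate: d = -5.9521 mm → contributes +26 397 045 mm⁴
  top plate: d = 141.05 mm → contributes +114 868 916 mm⁴
  hole: d = 141.05 mm → contributes −250 014 mm⁴
Total I = 259 679 214 mm⁴.

I_xx ≈ 2.60 × 10⁸ mm⁴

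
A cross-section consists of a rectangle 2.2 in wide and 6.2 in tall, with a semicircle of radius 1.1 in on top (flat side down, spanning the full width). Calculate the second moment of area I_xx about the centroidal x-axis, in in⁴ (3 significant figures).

I_xx ≈ 65.1 in⁴

Split into non-overlapping primitives; take the origin at the lower-left of the bounding box.
Rectangular body: 2.2 × 6.2, A = 13.64 in², y = 3.1 in, Ī = 43.693 in⁴.
Semicircular cap: semicircle r = 1.1, A = 1.9007 in², y = 6.6669 in, Ī = 0.1607 in⁴.
Centroid: ȳ = ΣA·y / ΣA = 3.5362 in.
Transfer each piece to the centroidal x-axis using Ī + A·d² with d = y − 3.5362:
  rectangular body: d = -0.43624 in → contributes +46.289 in⁴
  semicircular cap: d = 3.1306 in → contributes +18.789 in⁴
Total I = 65.078 in⁴.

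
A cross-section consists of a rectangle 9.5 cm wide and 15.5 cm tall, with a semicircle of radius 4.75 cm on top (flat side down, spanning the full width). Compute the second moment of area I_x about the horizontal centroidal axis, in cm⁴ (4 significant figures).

I_x ≈ 5728 cm⁴

Decompose the section into non-overlapping parts with the origin at the bottom-left of its bounding rectangle.
Rectangular body: 9.5 × 15.5, A = 147.25 cm², y = 7.75 cm, Ī = 2948.07 cm⁴.
Semicircular cap: semicircle r = 4.75, A = 35.4411 cm², y = 17.516 cm, Ī = 55.8736 cm⁴.
Centroid: ȳ = ΣA·y / ΣA = 9.64454 cm.
Transfer each piece to the horizontal centroidal axis using Ī + A·d² with d = y − 9.64454:
  rectangular body: d = -1.89454 cm → contributes +3476.59 cm⁴
  semicircular cap: d = 7.87142 cm → contributes +2251.78 cm⁴
Total I = 5728.37 cm⁴.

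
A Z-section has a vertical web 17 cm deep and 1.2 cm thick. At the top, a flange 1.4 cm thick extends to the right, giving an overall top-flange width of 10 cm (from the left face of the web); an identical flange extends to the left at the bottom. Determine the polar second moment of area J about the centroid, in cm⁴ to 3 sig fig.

J ≈ 2770 cm⁴

Decompose the section into non-overlapping parts with the origin at the bottom-left of its bounding rectangle.
Web: 1.2 × 17, A = 20.4 cm², y = 8.5 cm, Ī = 491.3 cm⁴.
Top flange (beyond web): 8.8 × 1.4, A = 12.32 cm², y = 16.3 cm, Ī = 2.0123 cm⁴.
Bottom flange (beyond web): 8.8 × 1.4, A = 12.32 cm², y = 0.7 cm, Ī = 2.0123 cm⁴.
Centroid: ȳ = ΣA·y / ΣA = 8.5 cm.
Transfer each piece to the centroidal x-axis using Ī + A·d² with d = y − 8.5:
  web: d = 0 cm → contributes +491.3 cm⁴
  top flange (beyond web): d = 7.8 cm → contributes +751.56 cm⁴
  bottom flange (beyond web): d = -7.8 cm → contributes +751.56 cm⁴
Total I = 1994.4 cm⁴.
For the y-axis: x̄ = 9.4 cm.
Repeating about the centroidal y-axis gives I_y = 777.46 cm⁴.
Polar second moment: J = I_x + I_y = 2771.9 cm⁴.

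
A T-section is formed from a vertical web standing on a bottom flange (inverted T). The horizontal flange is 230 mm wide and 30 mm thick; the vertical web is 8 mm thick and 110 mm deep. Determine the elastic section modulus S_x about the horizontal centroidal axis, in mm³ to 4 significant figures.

Decompose the section into non-overlapping parts with the origin at the bottom-left of its bounding rectangle.
Flange: 230 × 30, A = 6 900 mm², y = 15 mm, Ī = 517 500 mm⁴.
Web: 8 × 110, A = 880 mm², y = 85 mm, Ī = 887 333 mm⁴.
Centroid: ȳ = ΣA·y / ΣA = 22.9177 mm.
Transfer each piece to the horizontal centroidal axis using Ī + A·d² with d = y − 22.9177:
  flange: d = -7.91774 mm → contributes +950 065 mm⁴
  web: d = 62.0823 mm → contributes +4 279 036 mm⁴
Total I = 5 229 101 mm⁴.
Extreme fibre distance c = 117.082 mm; S = I/c = 44661.8 mm³.

S_x ≈ 4.466 × 10⁴ mm³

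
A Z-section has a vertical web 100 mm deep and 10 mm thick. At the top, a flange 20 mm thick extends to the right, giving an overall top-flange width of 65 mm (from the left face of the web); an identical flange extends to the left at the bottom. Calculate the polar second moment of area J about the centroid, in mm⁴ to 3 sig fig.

J ≈ 7.31 × 10⁶ mm⁴

Break the section into simple shapes (no overlaps), measuring from the bottom-left corner of the bounding box.
Web: 10 × 100, A = 1 000 mm², y = 50 mm, Ī = 833 333 mm⁴.
Top flange (beyond web): 55 × 20, A = 1 100 mm², y = 90 mm, Ī = 36 667 mm⁴.
Bottom flange (beyond web): 55 × 20, A = 1 100 mm², y = 10 mm, Ī = 36 667 mm⁴.
Centroid: ȳ = ΣA·y / ΣA = 50 mm.
Transfer each piece to the centroidal x-axis using Ī + A·d² with d = y − 50:
  web: d = 0 mm → contributes +833 333 mm⁴
  top flange (beyond web): d = 40 mm → contributes +1 796 667 mm⁴
  bottom flange (beyond web): d = -40 mm → contributes +1 796 667 mm⁴
Total I = 4 426 667 mm⁴.
For the y-axis: x̄ = 60 mm.
Repeating about the centroidal y-axis gives I_y = 2 886 667 mm⁴.
Polar second moment: J = I_x + I_y = 7 313 333 mm⁴.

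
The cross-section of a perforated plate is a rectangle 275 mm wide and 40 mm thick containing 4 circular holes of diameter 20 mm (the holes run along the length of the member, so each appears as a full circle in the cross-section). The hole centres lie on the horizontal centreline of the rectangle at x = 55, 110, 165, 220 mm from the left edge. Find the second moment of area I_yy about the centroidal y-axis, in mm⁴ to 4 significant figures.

I_yy ≈ 6.454 × 10⁷ mm⁴

Decompose the section into non-overlapping parts with the origin at the bottom-left of its bounding rectangle.
Plate: 275 × 40, A = 11 000 mm², x = 137.5 mm, Ī = 69 322 917 mm⁴.
Hole 1 (subtracted): ⌀20, A = 314.159 mm², x = 55 mm, Ī = 7853.98 mm⁴.
Hole 2 (subtracted): ⌀20, A = 314.159 mm², x = 110 mm, Ī = 7853.98 mm⁴.
Hole 3 (subtracted): ⌀20, A = 314.159 mm², x = 165 mm, Ī = 7853.98 mm⁴.
Hole 4 (subtracted): ⌀20, A = 314.159 mm², x = 220 mm, Ī = 7853.98 mm⁴.
By symmetry the centroid is at mid-width, x̄ = 137.5 mm.
Transfer each piece to the centroidal y-axis using Ī + A·d² with d = x − 137.5:
  plate: d = 0 mm → contributes +69 322 917 mm⁴
  hole 1: d = -82.5 mm → contributes −2 146 100 mm⁴
  hole 2: d = -27.5 mm → contributes −245 437 mm⁴
  hole 3: d = 27.5 mm → contributes −245 437 mm⁴
  hole 4: d = 82.5 mm → contributes −2 146 100 mm⁴
Total I = 64 539 842 mm⁴.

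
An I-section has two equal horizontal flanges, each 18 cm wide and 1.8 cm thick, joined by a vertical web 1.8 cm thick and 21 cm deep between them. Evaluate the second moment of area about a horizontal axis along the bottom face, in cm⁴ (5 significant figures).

I_base ≈ 2.5350 × 10⁴ cm⁴

Treat the section as a set of non-overlapping primitives; coordinates are from the bounding-box lower-left.
Bottom flange: 18 × 1.8, A = 32.4 cm², y = 0.9 cm, Ī = 8.748 cm⁴.
Web: 1.8 × 21, A = 37.8 cm², y = 12.3 cm, Ī = 1389.15 cm⁴.
Top flange: 18 × 1.8, A = 32.4 cm², y = 23.7 cm, Ī = 8.748 cm⁴.
Transfer each piece to the base of the section using Ī + A·d² with d = y − 0:
  bottom flange: d = 0.9 cm → contributes +34.992 cm⁴
  web: d = 12.3 cm → contributes +7107.912 cm⁴
  top flange: d = 23.7 cm → contributes +18207.5 cm⁴
Total I = 25350.41 cm⁴.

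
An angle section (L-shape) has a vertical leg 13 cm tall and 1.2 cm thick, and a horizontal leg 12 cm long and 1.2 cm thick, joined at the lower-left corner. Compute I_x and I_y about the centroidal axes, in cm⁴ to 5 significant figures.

I_x ≈ 467.67 cm⁴, I_y ≈ 382.69 cm⁴

Split into non-overlapping primitives; take the origin at the lower-left of the bounding box.
Vertical leg: 1.2 × 13, A = 15.6 cm², y = 6.5 cm, Ī = 219.7 cm⁴.
Horizontal leg (remainder): 10.8 × 1.2, A = 12.96 cm², y = 0.6 cm, Ī = 1.5552 cm⁴.
Centroid: ȳ = ΣA·y / ΣA = 3.822689 cm.
Transfer each piece to the centroidal x-axis using Ī + A·d² with d = y − 3.822689:
  vertical leg: d = 2.677311 cm → contributes +331.5207 cm⁴
  horizontal leg (remainder): d = -3.222689 cm → contributes +136.1542 cm⁴
Total I = 467.6749 cm⁴.
For the y-axis: x̄ = 3.322689 cm.
Repeating about the centroidal y-axis gives I_y = 382.6869 cm⁴.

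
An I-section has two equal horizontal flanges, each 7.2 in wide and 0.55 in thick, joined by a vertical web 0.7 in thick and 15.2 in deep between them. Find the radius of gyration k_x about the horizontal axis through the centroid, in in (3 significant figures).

k_x ≈ 6.12 in

Treat the section as a set of non-overlapping primitives; coordinates are from the bounding-box lower-left.
Bottom flange: 7.2 × 0.55, A = 3.96 in², y = 0.275 in, Ī = 0.099825 in⁴.
Web: 0.7 × 15.2, A = 10.64 in², y = 8.15 in, Ī = 204.86 in⁴.
Top flange: 7.2 × 0.55, A = 3.96 in², y = 16.025 in, Ī = 0.099825 in⁴.
By symmetry the centroid is at mid-height, ȳ = 8.15 in.
Transfer each piece to the horizontal axis through the centroid using Ī + A·d² with d = y − 8.15:
  bottom flange: d = -7.875 in → contributes +245.68 in⁴
  web: d = 0 in → contributes +204.86 in⁴
  top flange: d = 7.875 in → contributes +245.68 in⁴
Total I = 696.22 in⁴.
Radius of gyration: k = √(I/A) = √(696.22 / 18.56) = 6.1247 in.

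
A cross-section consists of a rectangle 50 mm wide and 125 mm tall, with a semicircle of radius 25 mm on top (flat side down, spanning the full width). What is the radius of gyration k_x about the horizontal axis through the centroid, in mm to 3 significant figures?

Split into non-overlapping primitives; take the origin at the lower-left of the bounding box.
Rectangular body: 50 × 125, A = 6 250 mm², y = 62.5 mm, Ī = 8 138 021 mm⁴.
Semicircular cap: semicircle r = 25, A = 981.75 mm², y = 135.61 mm, Ī = 42 874 mm⁴.
Centroid: ȳ = ΣA·y / ΣA = 72.425 mm.
Transfer each piece to the horizontal axis through the centroid using Ī + A·d² with d = y − 72.425:
  rectangular body: d = -9.9251 mm → contributes +8 753 695 mm⁴
  semicircular cap: d = 63.185 mm → contributes +3 962 376 mm⁴
Total I = 12 716 070 mm⁴.
Radius of gyration: k = √(I/A) = √(12 716 070 / 7231.7) = 41.933 mm.

k_x ≈ 41.9 mm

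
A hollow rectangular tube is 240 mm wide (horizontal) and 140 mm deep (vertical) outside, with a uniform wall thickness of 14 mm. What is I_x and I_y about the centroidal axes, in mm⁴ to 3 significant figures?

Split into non-overlapping primitives; take the origin at the lower-left of the bounding box.
Outer rectangle: 240 × 140, A = 33 600 mm², y = 70 mm, Ī = 54 880 000 mm⁴.
Inner void (subtracted): 212 × 112, A = 23 744 mm², y = 70 mm, Ī = 24 820 395 mm⁴.
By symmetry the centroid is at mid-height, ȳ = 70 mm.
All pieces are centred on the centroidal x-axis, so I = ΣĪ (holes subtracted) = 30 059 605 mm⁴.
Repeating about the centroidal y-axis gives I_y = 72 350 805 mm⁴.

I_x ≈ 3.01 × 10⁷ mm⁴, I_y ≈ 7.24 × 10⁷ mm⁴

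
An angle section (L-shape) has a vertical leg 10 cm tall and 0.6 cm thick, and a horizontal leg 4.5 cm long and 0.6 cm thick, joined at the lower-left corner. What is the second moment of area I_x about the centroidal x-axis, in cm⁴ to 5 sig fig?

Split into non-overlapping primitives; take the origin at the lower-left of the bounding box.
Vertical leg: 0.6 × 10, A = 6 cm², y = 5 cm, Ī = 50 cm⁴.
Horizontal leg (remainder): 3.9 × 0.6, A = 2.34 cm², y = 0.3 cm, Ī = 0.0702 cm⁴.
Centroid: ȳ = ΣA·y / ΣA = 3.681295 cm.
Transfer each piece to the centroidal x-axis using Ī + A·d² with d = y − 3.681295:
  vertical leg: d = 1.318705 cm → contributes +60.4339 cm⁴
  horizontal leg (remainder): d = -3.381295 cm → contributes +26.82378 cm⁴
Total I = 87.25768 cm⁴.

I_x ≈ 87.258 cm⁴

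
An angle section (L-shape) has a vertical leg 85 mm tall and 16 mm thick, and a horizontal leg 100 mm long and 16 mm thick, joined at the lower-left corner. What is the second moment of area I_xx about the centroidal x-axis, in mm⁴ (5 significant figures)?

Decompose the section into non-overlapping parts with the origin at the bottom-left of its bounding rectangle.
Vertical leg: 16 × 85, A = 1 360 mm², y = 42.5 mm, Ī = 818833.3 mm⁴.
Horizontal leg (remainder): 84 × 16, A = 1 344 mm², y = 8 mm, Ī = 28 672 mm⁴.
Centroid: ȳ = ΣA·y / ΣA = 25.35207 mm.
Transfer each piece to the centroidal x-axis using Ī + A·d² with d = y − 25.35207:
  vertical leg: d = 17.14793 mm → contributes +1 218 743 mm⁴
  horizontal leg (remainder): d = -17.35207 mm → contributes +433342.8 mm⁴
Total I = 1 652 086 mm⁴.

I_xx ≈ 1.6521 × 10⁶ mm⁴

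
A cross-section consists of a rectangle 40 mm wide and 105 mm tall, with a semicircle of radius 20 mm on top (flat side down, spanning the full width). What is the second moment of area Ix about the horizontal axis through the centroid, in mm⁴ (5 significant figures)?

Ix ≈ 5.9093 × 10⁶ mm⁴

Split into non-overlapping primitives; take the origin at the lower-left of the bounding box.
Rectangular body: 40 × 105, A = 4 200 mm², y = 52.5 mm, Ī = 3 858 750 mm⁴.
Semicircular cap: semicircle r = 20, A = 628.3185 mm², y = 113.4883 mm, Ī = 17561.11 mm⁴.
Centroid: ȳ = ΣA·y / ΣA = 60.43652 mm.
Transfer each piece to the horizontal axis through the centroid using Ī + A·d² with d = y − 60.43652:
  rectangular body: d = -7.936522 mm → contributes +4 123 301 mm⁴
  semicircular cap: d = 53.05174 mm → contributes +1 785 956 mm⁴
Total I = 5 909 257 mm⁴.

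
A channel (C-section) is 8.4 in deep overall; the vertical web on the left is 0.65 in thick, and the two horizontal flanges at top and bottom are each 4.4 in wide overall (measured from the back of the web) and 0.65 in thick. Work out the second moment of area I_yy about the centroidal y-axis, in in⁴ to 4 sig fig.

I_yy ≈ 18.37 in⁴

Decompose the section into non-overlapping parts with the origin at the bottom-left of its bounding rectangle.
Web: 0.65 × 8.4, A = 5.46 in², x = 0.325 in, Ī = 0.192238 in⁴.
Top flange (beyond web): 3.75 × 0.65, A = 2.4375 in², x = 2.525 in, Ī = 2.85645 in⁴.
Bottom flange (beyond web): 3.75 × 0.65, A = 2.4375 in², x = 2.525 in, Ī = 2.85645 in⁴.
Centroid: x̄ = ΣA·x / ΣA = 1.36274 in.
Transfer each piece to the centroidal y-axis using Ī + A·d² with d = x − 1.36274:
  web: d = -1.03774 in → contributes +6.07209 in⁴
  top flange (beyond web): d = 1.16226 in → contributes +6.14916 in⁴
  bottom flange (beyond web): d = 1.16226 in → contributes +6.14916 in⁴
Total I = 18.3704 in⁴.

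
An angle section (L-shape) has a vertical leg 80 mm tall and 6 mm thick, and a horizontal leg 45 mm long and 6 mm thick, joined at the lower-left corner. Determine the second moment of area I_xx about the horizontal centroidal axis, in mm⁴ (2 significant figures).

I_xx ≈ 4.7 × 10⁵ mm⁴

Split into non-overlapping primitives; take the origin at the lower-left of the bounding box.
Vertical leg: 6 × 80, A = 480 mm², y = 40 mm, Ī = 256 000 mm⁴.
Horizontal leg (remainder): 39 × 6, A = 234 mm², y = 3 mm, Ī = 702 mm⁴.
Centroid: ȳ = ΣA·y / ΣA = 27.87 mm.
Transfer each piece to the horizontal centroidal axis using Ī + A·d² with d = y − 27.87:
  vertical leg: d = 12.13 mm → contributes +326 580 mm⁴
  horizontal leg (remainder): d = -24.87 mm → contributes +145 481 mm⁴
Total I = 472 061 mm⁴.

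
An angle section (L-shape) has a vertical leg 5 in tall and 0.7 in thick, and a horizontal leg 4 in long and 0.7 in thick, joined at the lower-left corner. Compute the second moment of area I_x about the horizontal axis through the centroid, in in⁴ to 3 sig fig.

Split into non-overlapping primitives; take the origin at the lower-left of the bounding box.
Vertical leg: 0.7 × 5, A = 3.5 in², y = 2.5 in, Ī = 7.2917 in⁴.
Horizontal leg (remainder): 3.3 × 0.7, A = 2.31 in², y = 0.35 in, Ī = 0.094325 in⁴.
Centroid: ȳ = ΣA·y / ΣA = 1.6452 in.
Transfer each piece to the horizontal axis through the centroid using Ī + A·d² with d = y − 1.6452:
  vertical leg: d = 0.85482 in → contributes +9.8492 in⁴
  horizontal leg (remainder): d = -1.2952 in → contributes +3.9693 in⁴
Total I = 13.819 in⁴.

I_x ≈ 13.8 in⁴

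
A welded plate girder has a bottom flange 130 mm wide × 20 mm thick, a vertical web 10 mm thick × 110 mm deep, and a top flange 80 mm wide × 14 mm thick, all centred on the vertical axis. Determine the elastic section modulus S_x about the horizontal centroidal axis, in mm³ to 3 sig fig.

Split into non-overlapping primitives; take the origin at the lower-left of the bounding box.
Bottom plate: 130 × 20, A = 2 600 mm², y = 10 mm, Ī = 86 667 mm⁴.
Web plate: 10 × 110, A = 1 100 mm², y = 75 mm, Ī = 1 109 167 mm⁴.
Top plate: 80 × 14, A = 1 120 mm², y = 137 mm, Ī = 18 293 mm⁴.
Centroid: ȳ = ΣA·y / ΣA = 54.344 mm.
Transfer each piece to the horizontal centroidal axis using Ī + A·d² with d = y − 54.344:
  bottom plate: d = -44.344 mm → contributes +5 199 373 mm⁴
  web plate: d = 20.656 mm → contributes +1 578 486 mm⁴
  top plate: d = 82.656 mm → contributes +7 670 076 mm⁴
Total I = 14 447 935 mm⁴.
Extreme fibre distance c = 89.656 mm; S = I/c = 161 149 mm³.

S_x ≈ 1.61 × 10⁵ mm³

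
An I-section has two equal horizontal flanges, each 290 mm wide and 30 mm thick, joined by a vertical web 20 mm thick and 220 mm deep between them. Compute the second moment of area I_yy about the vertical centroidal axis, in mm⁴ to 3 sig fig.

Treat the section as a set of non-overlapping primitives; coordinates are from the bounding-box lower-left.
Bottom flange: 290 × 30, A = 8 700 mm², x = 145 mm, Ī = 60 972 500 mm⁴.
Web: 20 × 220, A = 4 400 mm², x = 145 mm, Ī = 146 667 mm⁴.
Top flange: 290 × 30, A = 8 700 mm², x = 145 mm, Ī = 60 972 500 mm⁴.
By symmetry the centroid is at mid-width, x̄ = 145 mm.
All pieces are centred on the vertical centroidal axis, so I = ΣĪ = 122 091 667 mm⁴.

I_yy ≈ 1.22 × 10⁸ mm⁴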